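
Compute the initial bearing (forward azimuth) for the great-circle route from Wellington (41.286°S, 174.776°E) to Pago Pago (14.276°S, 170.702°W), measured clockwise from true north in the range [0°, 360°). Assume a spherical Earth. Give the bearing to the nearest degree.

29°

Δλ = -170.702 − 174.776 = -345.478°; wrapped into (−180°, 180°]: 14.522°.
θ = atan2( sin Δλ · cos φ₂ , cos φ₁ · sin φ₂ − sin φ₁ · cos φ₂ · cos Δλ )
  = atan2(0.24301, 0.43372) = 29.262° → normalised to [0°, 360°): 29.262°.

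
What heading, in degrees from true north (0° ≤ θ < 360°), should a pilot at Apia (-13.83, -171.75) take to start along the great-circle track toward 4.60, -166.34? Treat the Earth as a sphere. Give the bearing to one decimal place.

Δλ = -166.34 − -171.75 = 5.41°.
θ = atan2( sin Δλ · cos φ₂ , cos φ₁ · sin φ₂ − sin φ₁ · cos φ₂ · cos Δλ )
  = atan2(0.09398, 0.31508) = 16.608° → normalised to [0°, 360°): 16.608°.

16.6°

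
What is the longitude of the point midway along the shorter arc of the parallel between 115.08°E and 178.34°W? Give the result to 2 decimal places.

148.37°E

Signed shortest Δλ from +115.08° to -178.34° is +66.58°.
Midpoint longitude = +115.08° + (+66.58°)/2 = +115.08° + 33.29° = +148.37°.
(The naïve average (+115.08 + -178.34)/2 = -31.63° is on the wrong side of the globe.)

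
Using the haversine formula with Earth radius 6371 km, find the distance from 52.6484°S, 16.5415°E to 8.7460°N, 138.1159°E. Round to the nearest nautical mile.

6951 nmi

Δλ = 138.1159 − 16.5415 = 121.5744°.
Δφ = 8.7460 − -52.6484 = 61.3944°.
a = sin²(Δφ/2) + cos φ₁ · cos φ₂ · sin²(Δλ/2) = 0.717426.
c = 2·atan2(√a, √(1−a)) = 2.02067 rad → d = 6371·c ≈ 12873.69 km ≈ 6951.24 nmi.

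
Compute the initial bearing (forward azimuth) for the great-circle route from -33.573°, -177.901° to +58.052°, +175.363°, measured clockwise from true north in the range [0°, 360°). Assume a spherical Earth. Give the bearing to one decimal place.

Δλ = 175.363 − -177.901 = 353.264°; wrapped into (−180°, 180°]: -6.736°.
θ = atan2( sin Δλ · cos φ₂ , cos φ₁ · sin φ₂ − sin φ₁ · cos φ₂ · cos Δλ )
  = atan2(-0.06207, 0.99758) = -3.560° → normalised to [0°, 360°): 356.440°.

356.4°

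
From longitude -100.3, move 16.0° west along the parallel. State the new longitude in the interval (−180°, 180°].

Start at -100.3°; shift −16.0° → -116.3°.
-116.3° already lies in (−180°, 180°].

-116.3°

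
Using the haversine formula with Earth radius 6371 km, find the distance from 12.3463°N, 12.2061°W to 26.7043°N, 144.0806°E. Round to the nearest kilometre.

Δλ = 144.0806 − -12.2061 = 156.2867°.
Δφ = 26.7043 − 12.3463 = 14.3580°.
a = sin²(Δφ/2) + cos φ₁ · cos φ₂ · sin²(Δλ/2) = 0.851455.
c = 2·atan2(√a, √(1−a)) = 2.35028 rad → d = 6371·c ≈ 14973.61 km.

14974 km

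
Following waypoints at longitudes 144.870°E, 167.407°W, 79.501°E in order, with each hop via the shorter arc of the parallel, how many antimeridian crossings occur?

2

Leg 1: +144.870° → -167.407°, shortest Δλ = 47.723° (east) — crosses 180°.
Leg 2: -167.407° → +79.501°, shortest Δλ = -113.092° (west) — crosses 180°.
Total crossings: 2.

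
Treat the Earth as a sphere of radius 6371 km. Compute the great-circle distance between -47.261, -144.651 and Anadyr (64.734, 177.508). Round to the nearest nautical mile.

6953 nmi

Δλ = 177.508 − -144.651 = 322.159°; wrapped into (−180°, 180°]: -37.841°.
Δφ = 64.734 − -47.261 = 111.995°.
a = sin²(Δφ/2) + cos φ₁ · cos φ₂ · sin²(Δλ/2) = 0.717719.
c = 2·atan2(√a, √(1−a)) = 2.02132 rad → d = 6371·c ≈ 12877.84 km ≈ 6953.47 nmi.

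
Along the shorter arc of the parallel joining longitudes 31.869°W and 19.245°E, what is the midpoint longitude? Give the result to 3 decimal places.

6.312°W

Signed shortest Δλ from -31.869° to +19.245° is +51.114°.
Midpoint longitude = -31.869° + (+51.114°)/2 = -31.869° + 25.557° = -6.312°.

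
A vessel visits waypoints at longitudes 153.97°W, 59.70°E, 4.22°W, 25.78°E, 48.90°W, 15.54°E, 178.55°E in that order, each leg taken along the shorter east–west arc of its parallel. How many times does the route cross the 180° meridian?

Leg 1: -153.97° → +59.70°, shortest Δλ = -146.33° (west) — crosses 180°.
Leg 2: +59.70° → -4.22°, shortest Δλ = -63.92° (west) — does not cross 180°.
Leg 3: -4.22° → +25.78°, shortest Δλ = 30.0° (east) — does not cross 180°.
Leg 4: +25.78° → -48.90°, shortest Δλ = -74.68° (west) — does not cross 180°.
Leg 5: -48.90° → +15.54°, shortest Δλ = 64.44° (east) — does not cross 180°.
Leg 6: +15.54° → +178.55°, shortest Δλ = 163.01° (east) — does not cross 180°.
Total crossings: 1.

1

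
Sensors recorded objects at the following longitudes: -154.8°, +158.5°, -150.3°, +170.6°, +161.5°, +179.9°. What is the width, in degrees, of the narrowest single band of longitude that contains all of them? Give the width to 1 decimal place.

Sort the longitudes: -154.8°, -150.3°, +158.5°, +161.5°, +170.6°, +179.9°.
Eastward gaps between consecutive values (wrapping around): 4.5°, 308.8°, 3.0°, 9.1°, 9.3°, 25.3°.
Largest gap = 308.8° ⇒ minimal covering band is its complement: 360° − 308.8° = 51.2°.
Band runs from +158.5° eastward to -150.3°, crossing the antimeridian.

51.2°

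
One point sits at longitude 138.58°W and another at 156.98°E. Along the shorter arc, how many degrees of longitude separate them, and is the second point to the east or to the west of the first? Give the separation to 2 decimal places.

Raw difference: 156.98 − -138.58 = 295.56°.
Normalise into (−180°, 180°]: 295.56° − 360° = -64.44°.
Negative ⇒ the second point lies to the west; separation 64.44°.

64.44° west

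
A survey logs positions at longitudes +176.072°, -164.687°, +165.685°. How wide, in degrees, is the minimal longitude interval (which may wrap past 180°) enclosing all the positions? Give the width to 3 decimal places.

29.628°

Sort the longitudes: -164.687°, +165.685°, +176.072°.
Eastward gaps between consecutive values (wrapping around): 330.372°, 10.387°, 19.241°.
Largest gap = 330.372° ⇒ minimal covering band is its complement: 360° − 330.372° = 29.628°.
Band runs from +165.685° eastward to -164.687°, crossing the antimeridian.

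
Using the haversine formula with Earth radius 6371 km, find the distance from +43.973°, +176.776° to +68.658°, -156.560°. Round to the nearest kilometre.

Δλ = -156.560 − 176.776 = -333.336°; wrapped into (−180°, 180°]: 26.664°.
Δφ = 68.658 − 43.973 = 24.685°.
a = sin²(Δφ/2) + cos φ₁ · cos φ₂ · sin²(Δλ/2) = 0.059618.
c = 2·atan2(√a, √(1−a)) = 0.49332 rad → d = 6371·c ≈ 3142.96 km.

3143 km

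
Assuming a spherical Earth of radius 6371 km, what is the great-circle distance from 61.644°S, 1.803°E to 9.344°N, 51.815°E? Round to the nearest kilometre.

8995 km

Δλ = 51.815 − 1.803 = 50.012°.
Δφ = 9.344 − -61.644 = 70.988°.
a = sin²(Δφ/2) + cos φ₁ · cos φ₂ · sin²(Δλ/2) = 0.420858.
c = 2·atan2(√a, √(1−a)) = 1.41184 rad → d = 6371·c ≈ 8994.85 km.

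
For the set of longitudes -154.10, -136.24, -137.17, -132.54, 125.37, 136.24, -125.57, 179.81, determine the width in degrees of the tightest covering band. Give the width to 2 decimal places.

109.06°

Sort the longitudes: -154.10°, -137.17°, -136.24°, -132.54°, -125.57°, +125.37°, +136.24°, +179.81°.
Eastward gaps between consecutive values (wrapping around): 16.93°, 0.93°, 3.70°, 6.97°, 250.94°, 10.87°, 43.57°, 26.09°.
Largest gap = 250.94° ⇒ minimal covering band is its complement: 360° − 250.94° = 109.06°.
Band runs from +125.37° eastward to -125.57°, crossing the antimeridian.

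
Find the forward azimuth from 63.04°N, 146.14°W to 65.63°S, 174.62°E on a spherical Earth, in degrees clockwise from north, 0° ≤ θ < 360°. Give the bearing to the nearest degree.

Δλ = 174.62 − -146.14 = 320.76°; wrapped into (−180°, 180°]: -39.24°.
θ = atan2( sin Δλ · cos φ₂ , cos φ₁ · sin φ₂ − sin φ₁ · cos φ₂ · cos Δλ )
  = atan2(-0.26102, -0.69782) = -159.492° → normalised to [0°, 360°): 200.508°.

201°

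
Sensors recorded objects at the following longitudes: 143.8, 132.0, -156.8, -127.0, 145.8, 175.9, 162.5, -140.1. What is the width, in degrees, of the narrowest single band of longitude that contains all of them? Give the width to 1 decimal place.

Sort the longitudes: -156.8°, -140.1°, -127.0°, +132.0°, +143.8°, +145.8°, +162.5°, +175.9°.
Eastward gaps between consecutive values (wrapping around): 16.7°, 13.1°, 259.0°, 11.8°, 2.0°, 16.7°, 13.4°, 27.3°.
Largest gap = 259.0° ⇒ minimal covering band is its complement: 360° − 259.0° = 101.0°.
Band runs from +132.0° eastward to -127.0°, crossing the antimeridian.

101.0°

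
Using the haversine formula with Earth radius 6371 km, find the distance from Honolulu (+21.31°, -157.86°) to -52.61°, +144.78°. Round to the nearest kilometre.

Δλ = 144.78 − -157.86 = 302.64°; wrapped into (−180°, 180°]: -57.36°.
Δφ = -52.61 − 21.31 = -73.92°.
a = sin²(Δφ/2) + cos φ₁ · cos φ₂ · sin²(Δλ/2) = 0.491807.
c = 2·atan2(√a, √(1−a)) = 1.55441 rad → d = 6371·c ≈ 9903.15 km.

9903 km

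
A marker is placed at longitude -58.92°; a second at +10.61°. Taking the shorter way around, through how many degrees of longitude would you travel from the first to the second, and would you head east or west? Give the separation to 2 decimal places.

Raw difference: 10.61 − -58.92 = 69.53°.
Normalise into (−180°, 180°]: 69.53° stays 69.53°.
Positive ⇒ the second point lies to the east; separation 69.53°.

69.53° east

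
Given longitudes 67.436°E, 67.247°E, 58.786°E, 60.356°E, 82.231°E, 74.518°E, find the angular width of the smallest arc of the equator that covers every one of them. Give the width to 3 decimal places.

23.445°

Sort the longitudes: +58.786°, +60.356°, +67.247°, +67.436°, +74.518°, +82.231°.
Eastward gaps between consecutive values (wrapping around): 1.570°, 6.891°, 0.189°, 7.082°, 7.713°, 336.555°.
Largest gap = 336.555° ⇒ minimal covering band is its complement: 360° − 336.555° = 23.445°.
Band runs from +58.786° eastward to +82.231°.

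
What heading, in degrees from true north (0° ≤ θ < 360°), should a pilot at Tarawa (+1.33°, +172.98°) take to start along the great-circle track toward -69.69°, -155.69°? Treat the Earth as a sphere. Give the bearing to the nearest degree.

Δλ = -155.69 − 172.98 = -328.67°; wrapped into (−180°, 180°]: 31.33°.
θ = atan2( sin Δλ · cos φ₂ , cos φ₁ · sin φ₂ − sin φ₁ · cos φ₂ · cos Δλ )
  = atan2(0.18048, -0.94446) = 169.182° → normalised to [0°, 360°): 169.182°.

169°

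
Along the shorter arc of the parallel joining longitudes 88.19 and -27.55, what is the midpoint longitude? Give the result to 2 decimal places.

+30.32°

Signed shortest Δλ from +88.19° to -27.55° is -115.74°.
Midpoint longitude = +88.19° + (-115.74°)/2 = +88.19° − 57.87° = +30.32°.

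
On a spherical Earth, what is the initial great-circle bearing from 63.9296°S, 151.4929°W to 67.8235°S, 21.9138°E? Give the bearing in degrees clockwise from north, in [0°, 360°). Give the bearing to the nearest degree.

Δλ = 21.9138 − -151.4929 = 173.4067°.
θ = atan2( sin Δλ · cos φ₂ , cos φ₁ · sin φ₂ − sin φ₁ · cos φ₂ · cos Δλ )
  = atan2(0.04334, -0.74378) = 176.665° → normalised to [0°, 360°): 176.665°.

177°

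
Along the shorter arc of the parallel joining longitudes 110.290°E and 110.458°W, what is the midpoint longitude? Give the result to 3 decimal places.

Signed shortest Δλ from +110.290° to -110.458° is +139.252°.
Midpoint longitude = +110.290° + (+139.252°)/2 = +110.290° + 69.626° = +179.916°.
(The naïve average (+110.290 + -110.458)/2 = -0.084° is on the wrong side of the globe.)

179.916°E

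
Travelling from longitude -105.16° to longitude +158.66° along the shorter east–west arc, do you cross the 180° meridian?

Naïve |158.66 − -105.16| = 263.82° > 180°, so the shorter arc goes the other way round — across 180°.
Signed shortest Δλ = ((158.66 − -105.16 + 180) mod 360) − 180 = -96.18°.
Going west by 96.18° from -105.16° passes through 180° before reaching +158.66°.

Yes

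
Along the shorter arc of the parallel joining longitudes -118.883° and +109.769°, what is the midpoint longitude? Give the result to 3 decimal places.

Signed shortest Δλ from -118.883° to +109.769° is -131.348°.
Midpoint longitude = -118.883° + (-131.348°)/2 = -118.883° − 65.674° = -184.557°.
Normalise into (−180°, 180°]: +175.443°.
(The naïve average (-118.883 + +109.769)/2 = -4.557° is on the wrong side of the globe.)

+175.443°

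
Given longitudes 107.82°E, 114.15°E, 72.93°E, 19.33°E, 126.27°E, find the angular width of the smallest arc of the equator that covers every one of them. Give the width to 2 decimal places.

106.94°

Sort the longitudes: +19.33°, +72.93°, +107.82°, +114.15°, +126.27°.
Eastward gaps between consecutive values (wrapping around): 53.60°, 34.89°, 6.33°, 12.12°, 253.06°.
Largest gap = 253.06° ⇒ minimal covering band is its complement: 360° − 253.06° = 106.94°.
Band runs from +19.33° eastward to +126.27°.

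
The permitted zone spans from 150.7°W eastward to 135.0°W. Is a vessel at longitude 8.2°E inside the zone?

Band width going east from -150.7° to -135.0°: ((-135.0 − -150.7) mod 360) = 15.7°.
Offset of +8.2° east of the west edge: ((8.2 − -150.7) mod 360) = 158.9°.
158.9° > 15.7° ⇒ outside.

No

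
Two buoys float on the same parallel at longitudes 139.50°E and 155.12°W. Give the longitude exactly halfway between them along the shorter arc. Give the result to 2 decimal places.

Signed shortest Δλ from +139.50° to -155.12° is +65.38°.
Midpoint longitude = +139.50° + (+65.38°)/2 = +139.50° + 32.69° = +172.19°.
(The naïve average (+139.50 + -155.12)/2 = -7.81° is on the wrong side of the globe.)

172.19°E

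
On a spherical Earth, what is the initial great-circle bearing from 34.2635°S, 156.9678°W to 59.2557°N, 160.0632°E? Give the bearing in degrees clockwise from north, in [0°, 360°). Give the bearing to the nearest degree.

Δλ = 160.0632 − -156.9678 = 317.0310°; wrapped into (−180°, 180°]: -42.9690°.
θ = atan2( sin Δλ · cos φ₂ , cos φ₁ · sin φ₂ − sin φ₁ · cos φ₂ · cos Δλ )
  = atan2(-0.34844, 0.92090) = -20.725° → normalised to [0°, 360°): 339.275°.

339°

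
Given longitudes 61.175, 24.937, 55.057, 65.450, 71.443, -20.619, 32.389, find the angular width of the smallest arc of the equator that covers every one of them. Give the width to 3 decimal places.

Sort the longitudes: -20.619°, +24.937°, +32.389°, +55.057°, +61.175°, +65.450°, +71.443°.
Eastward gaps between consecutive values (wrapping around): 45.556°, 7.452°, 22.668°, 6.118°, 4.275°, 5.993°, 267.938°.
Largest gap = 267.938° ⇒ minimal covering band is its complement: 360° − 267.938° = 92.062°.
Band runs from -20.619° eastward to +71.443°.

92.062°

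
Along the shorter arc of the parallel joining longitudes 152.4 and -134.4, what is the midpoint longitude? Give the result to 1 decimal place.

Signed shortest Δλ from +152.4° to -134.4° is +73.2°.
Midpoint longitude = +152.4° + (+73.2°)/2 = +152.4° + 36.6° = +189.0°.
Normalise into (−180°, 180°]: -171.0°.
(The naïve average (+152.4 + -134.4)/2 = 9.0° is on the wrong side of the globe.)

-171.0°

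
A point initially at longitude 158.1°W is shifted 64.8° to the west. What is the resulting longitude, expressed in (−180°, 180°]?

137.1°E

Start at -158.1°; shift −64.8° → -222.9°.
-222.9° lies outside (−180°, 180°]; add 360° → +137.1°.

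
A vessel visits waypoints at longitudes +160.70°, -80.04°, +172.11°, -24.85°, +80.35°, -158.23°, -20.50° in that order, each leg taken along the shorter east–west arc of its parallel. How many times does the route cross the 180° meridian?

Leg 1: +160.70° → -80.04°, shortest Δλ = 119.26° (east) — crosses 180°.
Leg 2: -80.04° → +172.11°, shortest Δλ = -107.85° (west) — crosses 180°.
Leg 3: +172.11° → -24.85°, shortest Δλ = 163.04° (east) — crosses 180°.
Leg 4: -24.85° → +80.35°, shortest Δλ = 105.2° (east) — does not cross 180°.
Leg 5: +80.35° → -158.23°, shortest Δλ = 121.42° (east) — crosses 180°.
Leg 6: -158.23° → -20.50°, shortest Δλ = 137.73° (east) — does not cross 180°.
Total crossings: 4.

4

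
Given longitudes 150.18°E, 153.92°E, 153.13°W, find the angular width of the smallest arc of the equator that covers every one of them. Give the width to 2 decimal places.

Sort the longitudes: -153.13°, +150.18°, +153.92°.
Eastward gaps between consecutive values (wrapping around): 303.31°, 3.74°, 52.95°.
Largest gap = 303.31° ⇒ minimal covering band is its complement: 360° − 303.31° = 56.69°.
Band runs from +150.18° eastward to -153.13°, crossing the antimeridian.

56.69°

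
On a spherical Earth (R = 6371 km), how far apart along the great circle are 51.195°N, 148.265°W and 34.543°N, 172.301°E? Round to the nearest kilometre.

Δλ = 172.301 − -148.265 = 320.566°; wrapped into (−180°, 180°]: -39.434°.
Δφ = 34.543 − 51.195 = -16.652°.
a = sin²(Δφ/2) + cos φ₁ · cos φ₂ · sin²(Δλ/2) = 0.079722.
c = 2·atan2(√a, √(1−a)) = 0.57249 rad → d = 6371·c ≈ 3647.32 km.

3647 km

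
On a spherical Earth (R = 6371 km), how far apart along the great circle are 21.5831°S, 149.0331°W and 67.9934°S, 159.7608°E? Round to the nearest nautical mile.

3362 nmi

Δλ = 159.7608 − -149.0331 = 308.7939°; wrapped into (−180°, 180°]: -51.2061°.
Δφ = -67.9934 − -21.5831 = -46.4103°.
a = sin²(Δφ/2) + cos φ₁ · cos φ₂ · sin²(Δλ/2) = 0.220323.
c = 2·atan2(√a, √(1−a)) = 0.97719 rad → d = 6371·c ≈ 6225.68 km ≈ 3361.60 nmi.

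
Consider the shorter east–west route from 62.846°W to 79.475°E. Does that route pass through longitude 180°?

Signed shortest Δλ = ((79.475 − -62.846 + 180) mod 360) − 180 = 142.321°.
Going east by 142.321° from -62.846° reaches +79.475° without touching 180°.

No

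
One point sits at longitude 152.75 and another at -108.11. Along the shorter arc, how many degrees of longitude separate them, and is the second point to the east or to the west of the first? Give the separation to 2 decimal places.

Raw difference: -108.11 − 152.75 = -260.86°.
Normalise into (−180°, 180°]: -260.86° + 360° = 99.14°.
Positive ⇒ the second point lies to the east; separation 99.14°.

99.14° east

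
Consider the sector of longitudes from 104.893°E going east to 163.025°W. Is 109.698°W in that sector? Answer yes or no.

Band width going east from +104.893° to -163.025°: ((-163.025 − 104.893) mod 360) = 92.082°.
Offset of -109.698° east of the west edge: ((-109.698 − 104.893) mod 360) = 145.409°.
145.409° > 92.082° ⇒ outside.

No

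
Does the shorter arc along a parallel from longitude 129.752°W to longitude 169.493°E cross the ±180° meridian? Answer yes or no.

Naïve |169.493 − -129.752| = 299.245° > 180°, so the shorter arc goes the other way round — across 180°.
Signed shortest Δλ = ((169.493 − -129.752 + 180) mod 360) − 180 = -60.755°.
Going west by 60.755° from -129.752° passes through 180° before reaching +169.493°.

Yes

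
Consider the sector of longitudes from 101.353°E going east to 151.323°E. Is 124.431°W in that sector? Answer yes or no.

Band width going east from +101.353° to +151.323°: ((151.323 − 101.353) mod 360) = 49.970°.
Offset of -124.431° east of the west edge: ((-124.431 − 101.353) mod 360) = 134.216°.
134.216° > 49.970° ⇒ outside.

No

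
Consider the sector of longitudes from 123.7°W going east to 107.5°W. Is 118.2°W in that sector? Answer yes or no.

Yes

Band width going east from -123.7° to -107.5°: ((-107.5 − -123.7) mod 360) = 16.2°.
Offset of -118.2° east of the west edge: ((-118.2 − -123.7) mod 360) = 5.5°.
5.5° ≤ 16.2° ⇒ inside.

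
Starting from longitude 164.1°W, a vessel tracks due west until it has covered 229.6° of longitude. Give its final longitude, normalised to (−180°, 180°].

33.7°W

Start at -164.1°; shift −229.6° → -393.7°.
-393.7° lies outside (−180°, 180°]; add 360° → -33.7°.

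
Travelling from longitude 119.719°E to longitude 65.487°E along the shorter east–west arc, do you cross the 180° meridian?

No

Signed shortest Δλ = ((65.487 − 119.719 + 180) mod 360) − 180 = -54.232°.
Going west by 54.232° from +119.719° reaches +65.487° without touching 180°.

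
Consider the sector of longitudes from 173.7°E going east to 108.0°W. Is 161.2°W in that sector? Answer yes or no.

Band width going east from +173.7° to -108.0°: ((-108.0 − 173.7) mod 360) = 78.3°.
Offset of -161.2° east of the west edge: ((-161.2 − 173.7) mod 360) = 25.1°.
25.1° ≤ 78.3° ⇒ inside.

Yes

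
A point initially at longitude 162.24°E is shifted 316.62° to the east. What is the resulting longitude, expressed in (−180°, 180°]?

Start at +162.24°; shift +316.62° → +478.86°.
+478.86° lies outside (−180°, 180°]; subtract 360° → +118.86°.

118.86°E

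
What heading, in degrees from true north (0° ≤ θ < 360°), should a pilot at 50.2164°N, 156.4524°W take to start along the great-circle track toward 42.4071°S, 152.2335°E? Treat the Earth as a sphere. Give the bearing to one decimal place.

216.2°

Δλ = 152.2335 − -156.4524 = 308.6859°; wrapped into (−180°, 180°]: -51.3141°.
θ = atan2( sin Δλ · cos φ₂ , cos φ₁ · sin φ₂ − sin φ₁ · cos φ₂ · cos Δλ )
  = atan2(-0.57636, -0.78620) = -143.755° → normalised to [0°, 360°): 216.245°.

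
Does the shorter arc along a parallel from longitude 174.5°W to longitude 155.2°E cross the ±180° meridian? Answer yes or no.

Yes

Naïve |155.2 − -174.5| = 329.7° > 180°, so the shorter arc goes the other way round — across 180°.
Signed shortest Δλ = ((155.2 − -174.5 + 180) mod 360) − 180 = -30.3°.
Going west by 30.3° from -174.5° passes through 180° before reaching +155.2°.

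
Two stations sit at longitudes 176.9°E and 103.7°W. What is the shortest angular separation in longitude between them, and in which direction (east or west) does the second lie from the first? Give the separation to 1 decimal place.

Raw difference: -103.7 − 176.9 = -280.6°.
Normalise into (−180°, 180°]: -280.6° + 360° = 79.4°.
Positive ⇒ the second point lies to the east; separation 79.4°.

79.4° east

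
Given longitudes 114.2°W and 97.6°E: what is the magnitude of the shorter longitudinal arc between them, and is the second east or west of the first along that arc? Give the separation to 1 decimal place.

Raw difference: 97.6 − -114.2 = 211.8°.
Normalise into (−180°, 180°]: 211.8° − 360° = -148.2°.
Negative ⇒ the second point lies to the west; separation 148.2°.

148.2° west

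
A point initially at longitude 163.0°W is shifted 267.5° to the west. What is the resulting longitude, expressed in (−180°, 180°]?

Start at -163.0°; shift −267.5° → -430.5°.
-430.5° lies outside (−180°, 180°]; add 360° → -70.5°.

70.5°W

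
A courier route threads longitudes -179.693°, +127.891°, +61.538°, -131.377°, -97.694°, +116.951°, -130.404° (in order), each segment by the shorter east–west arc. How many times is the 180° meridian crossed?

4

Leg 1: -179.693° → +127.891°, shortest Δλ = -52.416° (west) — crosses 180°.
Leg 2: +127.891° → +61.538°, shortest Δλ = -66.353° (west) — does not cross 180°.
Leg 3: +61.538° → -131.377°, shortest Δλ = 167.085° (east) — crosses 180°.
Leg 4: -131.377° → -97.694°, shortest Δλ = 33.683° (east) — does not cross 180°.
Leg 5: -97.694° → +116.951°, shortest Δλ = -145.355° (west) — crosses 180°.
Leg 6: +116.951° → -130.404°, shortest Δλ = 112.645° (east) — crosses 180°.
Total crossings: 4.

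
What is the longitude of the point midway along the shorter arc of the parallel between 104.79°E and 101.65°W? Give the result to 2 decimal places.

178.43°W

Signed shortest Δλ from +104.79° to -101.65° is +153.56°.
Midpoint longitude = +104.79° + (+153.56°)/2 = +104.79° + 76.78° = +181.57°.
Normalise into (−180°, 180°]: -178.43°.
(The naïve average (+104.79 + -101.65)/2 = 1.57° is on the wrong side of the globe.)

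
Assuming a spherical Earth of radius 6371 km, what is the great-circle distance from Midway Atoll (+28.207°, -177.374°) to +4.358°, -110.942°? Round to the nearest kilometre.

7474 km

Δλ = -110.942 − -177.374 = 66.432°.
Δφ = 4.358 − 28.207 = -23.849°.
a = sin²(Δφ/2) + cos φ₁ · cos φ₂ · sin²(Δλ/2) = 0.306374.
c = 2·atan2(√a, √(1−a)) = 1.17315 rad → d = 6371·c ≈ 7474.12 km.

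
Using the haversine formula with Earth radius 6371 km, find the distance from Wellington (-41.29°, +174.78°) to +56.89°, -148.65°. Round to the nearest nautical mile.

6178 nmi

Δλ = -148.65 − 174.78 = -323.43°; wrapped into (−180°, 180°]: 36.57°.
Δφ = 56.89 − -41.29 = 98.18°.
a = sin²(Δφ/2) + cos φ₁ · cos φ₂ · sin²(Δλ/2) = 0.611543.
c = 2·atan2(√a, √(1−a)) = 1.79578 rad → d = 6371·c ≈ 11440.89 km ≈ 6177.59 nmi.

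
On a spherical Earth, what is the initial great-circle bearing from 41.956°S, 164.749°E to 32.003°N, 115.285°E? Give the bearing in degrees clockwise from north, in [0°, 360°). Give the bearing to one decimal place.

Δλ = 115.285 − 164.749 = -49.464°.
θ = atan2( sin Δλ · cos φ₂ , cos φ₁ · sin φ₂ − sin φ₁ · cos φ₂ · cos Δλ )
  = atan2(-0.64449, 0.76259) = -40.202° → normalised to [0°, 360°): 319.798°.

319.8°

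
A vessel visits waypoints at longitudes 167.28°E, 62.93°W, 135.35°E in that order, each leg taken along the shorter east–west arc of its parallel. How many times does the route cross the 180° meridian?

2

Leg 1: +167.28° → -62.93°, shortest Δλ = 129.79° (east) — crosses 180°.
Leg 2: -62.93° → +135.35°, shortest Δλ = -161.72° (west) — crosses 180°.
Total crossings: 2.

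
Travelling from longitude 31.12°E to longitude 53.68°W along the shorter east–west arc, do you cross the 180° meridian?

Signed shortest Δλ = ((-53.68 − 31.12 + 180) mod 360) − 180 = -84.8°.
Going west by 84.8° from +31.12° reaches -53.68° without touching 180°.

No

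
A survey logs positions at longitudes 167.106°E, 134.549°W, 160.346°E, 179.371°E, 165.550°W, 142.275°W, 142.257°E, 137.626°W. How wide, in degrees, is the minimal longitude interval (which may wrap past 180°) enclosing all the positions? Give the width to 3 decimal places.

Sort the longitudes: -165.550°, -142.275°, -137.626°, -134.549°, +142.257°, +160.346°, +167.106°, +179.371°.
Eastward gaps between consecutive values (wrapping around): 23.275°, 4.649°, 3.077°, 276.806°, 18.089°, 6.760°, 12.265°, 15.079°.
Largest gap = 276.806° ⇒ minimal covering band is its complement: 360° − 276.806° = 83.194°.
Band runs from +142.257° eastward to -134.549°, crossing the antimeridian.

83.194°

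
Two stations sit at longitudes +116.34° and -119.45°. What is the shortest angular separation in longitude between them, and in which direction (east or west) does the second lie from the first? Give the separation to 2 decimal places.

Raw difference: -119.45 − 116.34 = -235.79°.
Normalise into (−180°, 180°]: -235.79° + 360° = 124.21°.
Positive ⇒ the second point lies to the east; separation 124.21°.

124.21° east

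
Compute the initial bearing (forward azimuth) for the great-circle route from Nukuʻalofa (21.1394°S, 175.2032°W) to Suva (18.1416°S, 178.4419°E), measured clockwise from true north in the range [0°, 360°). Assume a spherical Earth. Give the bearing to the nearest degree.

Δλ = 178.4419 − -175.2032 = 353.6451°; wrapped into (−180°, 180°]: -6.3549°.
θ = atan2( sin Δλ · cos φ₂ , cos φ₁ · sin φ₂ − sin φ₁ · cos φ₂ · cos Δλ )
  = atan2(-0.10518, 0.05019) = -64.491° → normalised to [0°, 360°): 295.509°.

296°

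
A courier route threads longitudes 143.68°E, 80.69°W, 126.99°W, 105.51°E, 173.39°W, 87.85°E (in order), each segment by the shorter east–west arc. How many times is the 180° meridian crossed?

Leg 1: +143.68° → -80.69°, shortest Δλ = 135.63° (east) — crosses 180°.
Leg 2: -80.69° → -126.99°, shortest Δλ = -46.3° (west) — does not cross 180°.
Leg 3: -126.99° → +105.51°, shortest Δλ = -127.5° (west) — crosses 180°.
Leg 4: +105.51° → -173.39°, shortest Δλ = 81.1° (east) — crosses 180°.
Leg 5: -173.39° → +87.85°, shortest Δλ = -98.76° (west) — crosses 180°.
Total crossings: 4.

4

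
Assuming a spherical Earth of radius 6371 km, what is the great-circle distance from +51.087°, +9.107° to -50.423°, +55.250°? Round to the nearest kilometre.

12099 km

Δλ = 55.250 − 9.107 = 46.143°.
Δφ = -50.423 − 51.087 = -101.510°.
a = sin²(Δφ/2) + cos φ₁ · cos φ₂ · sin²(Δλ/2) = 0.661228.
c = 2·atan2(√a, √(1−a)) = 1.89912 rad → d = 6371·c ≈ 12099.28 km.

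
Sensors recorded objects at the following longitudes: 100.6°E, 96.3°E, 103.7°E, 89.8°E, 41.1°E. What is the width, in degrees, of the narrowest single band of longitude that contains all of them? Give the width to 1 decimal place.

62.6°

Sort the longitudes: +41.1°, +89.8°, +96.3°, +100.6°, +103.7°.
Eastward gaps between consecutive values (wrapping around): 48.7°, 6.5°, 4.3°, 3.1°, 297.4°.
Largest gap = 297.4° ⇒ minimal covering band is its complement: 360° − 297.4° = 62.6°.
Band runs from +41.1° eastward to +103.7°.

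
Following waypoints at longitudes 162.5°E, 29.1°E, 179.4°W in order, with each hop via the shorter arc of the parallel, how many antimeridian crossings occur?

Leg 1: +162.5° → +29.1°, shortest Δλ = -133.4° (west) — does not cross 180°.
Leg 2: +29.1° → -179.4°, shortest Δλ = 151.5° (east) — crosses 180°.
Total crossings: 1.

1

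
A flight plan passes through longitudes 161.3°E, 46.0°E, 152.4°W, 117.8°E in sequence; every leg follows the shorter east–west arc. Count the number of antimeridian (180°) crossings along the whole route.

2

Leg 1: +161.3° → +46.0°, shortest Δλ = -115.3° (west) — does not cross 180°.
Leg 2: +46.0° → -152.4°, shortest Δλ = 161.6° (east) — crosses 180°.
Leg 3: -152.4° → +117.8°, shortest Δλ = -89.8° (west) — crosses 180°.
Total crossings: 2.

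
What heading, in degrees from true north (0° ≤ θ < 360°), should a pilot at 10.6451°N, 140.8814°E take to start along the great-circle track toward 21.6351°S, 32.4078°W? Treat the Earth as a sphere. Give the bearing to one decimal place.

Δλ = -32.4078 − 140.8814 = -173.2892°.
θ = atan2( sin Δλ · cos φ₂ , cos φ₁ · sin φ₂ − sin φ₁ · cos φ₂ · cos Δλ )
  = atan2(-0.10863, -0.19181) = -150.477° → normalised to [0°, 360°): 209.523°.

209.5°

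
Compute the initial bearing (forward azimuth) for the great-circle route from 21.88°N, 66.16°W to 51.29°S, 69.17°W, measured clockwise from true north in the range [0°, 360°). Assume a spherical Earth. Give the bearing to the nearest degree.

182°

Δλ = -69.17 − -66.16 = -3.01°.
θ = atan2( sin Δλ · cos φ₂ , cos φ₁ · sin φ₂ − sin φ₁ · cos φ₂ · cos Δλ )
  = atan2(-0.03284, -0.95685) = -178.034° → normalised to [0°, 360°): 181.966°.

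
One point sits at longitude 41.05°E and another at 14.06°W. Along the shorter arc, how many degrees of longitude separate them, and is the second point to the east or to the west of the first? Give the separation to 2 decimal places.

55.11° west

Raw difference: -14.06 − 41.05 = -55.11°.
Normalise into (−180°, 180°]: -55.11° stays -55.11°.
Negative ⇒ the second point lies to the west; separation 55.11°.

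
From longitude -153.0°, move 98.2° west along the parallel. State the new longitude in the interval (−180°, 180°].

Start at -153.0°; shift −98.2° → -251.2°.
-251.2° lies outside (−180°, 180°]; add 360° → +108.8°.

+108.8°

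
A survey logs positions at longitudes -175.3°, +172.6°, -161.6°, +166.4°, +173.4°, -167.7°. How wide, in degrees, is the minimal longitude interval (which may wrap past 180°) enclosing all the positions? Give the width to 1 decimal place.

32.0°

Sort the longitudes: -175.3°, -167.7°, -161.6°, +166.4°, +172.6°, +173.4°.
Eastward gaps between consecutive values (wrapping around): 7.6°, 6.1°, 328.0°, 6.2°, 0.8°, 11.3°.
Largest gap = 328.0° ⇒ minimal covering band is its complement: 360° − 328.0° = 32.0°.
Band runs from +166.4° eastward to -161.6°, crossing the antimeridian.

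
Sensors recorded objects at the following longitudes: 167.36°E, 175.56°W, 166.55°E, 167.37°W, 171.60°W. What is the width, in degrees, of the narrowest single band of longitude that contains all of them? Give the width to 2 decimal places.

26.08°

Sort the longitudes: -175.56°, -171.60°, -167.37°, +166.55°, +167.36°.
Eastward gaps between consecutive values (wrapping around): 3.96°, 4.23°, 333.92°, 0.81°, 17.08°.
Largest gap = 333.92° ⇒ minimal covering band is its complement: 360° − 333.92° = 26.08°.
Band runs from +166.55° eastward to -167.37°, crossing the antimeridian.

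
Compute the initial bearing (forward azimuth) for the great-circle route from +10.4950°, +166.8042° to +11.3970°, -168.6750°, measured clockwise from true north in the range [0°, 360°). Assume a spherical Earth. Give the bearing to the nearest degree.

86°

Δλ = -168.6750 − 166.8042 = -335.4792°; wrapped into (−180°, 180°]: 24.5208°.
θ = atan2( sin Δλ · cos φ₂ , cos φ₁ · sin φ₂ − sin φ₁ · cos φ₂ · cos Δλ )
  = atan2(0.40684, 0.03185) = 85.524° → normalised to [0°, 360°): 85.524°.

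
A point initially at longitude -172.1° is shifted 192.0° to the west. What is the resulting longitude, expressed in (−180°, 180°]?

Start at -172.1°; shift −192.0° → -364.1°.
-364.1° lies outside (−180°, 180°]; add 360° → -4.1°.

-4.1°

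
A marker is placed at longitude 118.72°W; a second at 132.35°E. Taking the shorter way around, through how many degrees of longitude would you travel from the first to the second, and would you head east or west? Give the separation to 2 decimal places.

Raw difference: 132.35 − -118.72 = 251.07°.
Normalise into (−180°, 180°]: 251.07° − 360° = -108.93°.
Negative ⇒ the second point lies to the west; separation 108.93°.

108.93° west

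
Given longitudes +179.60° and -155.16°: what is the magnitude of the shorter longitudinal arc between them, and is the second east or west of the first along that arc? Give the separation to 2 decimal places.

25.24° east

Raw difference: -155.16 − 179.60 = -334.76°.
Normalise into (−180°, 180°]: -334.76° + 360° = 25.24°.
Positive ⇒ the second point lies to the east; separation 25.24°.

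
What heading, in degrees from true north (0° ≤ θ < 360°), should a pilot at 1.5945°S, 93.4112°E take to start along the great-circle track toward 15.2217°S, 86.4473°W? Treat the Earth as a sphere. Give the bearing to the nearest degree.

Δλ = -86.4473 − 93.4112 = -179.8585°.
θ = atan2( sin Δλ · cos φ₂ , cos φ₁ · sin φ₂ − sin φ₁ · cos φ₂ · cos Δλ )
  = atan2(-0.00238, -0.28930) = -179.528° → normalised to [0°, 360°): 180.472°.

180°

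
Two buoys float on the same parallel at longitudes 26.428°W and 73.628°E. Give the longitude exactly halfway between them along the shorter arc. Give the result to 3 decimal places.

Signed shortest Δλ from -26.428° to +73.628° is +100.056°.
Midpoint longitude = -26.428° + (+100.056°)/2 = -26.428° + 50.028° = +23.600°.

23.600°E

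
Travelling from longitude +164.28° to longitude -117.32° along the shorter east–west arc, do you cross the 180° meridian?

Naïve |-117.32 − 164.28| = 281.6° > 180°, so the shorter arc goes the other way round — across 180°.
Signed shortest Δλ = ((-117.32 − 164.28 + 180) mod 360) − 180 = 78.4°.
Going east by 78.4° from +164.28° passes through 180° before reaching -117.32°.

Yes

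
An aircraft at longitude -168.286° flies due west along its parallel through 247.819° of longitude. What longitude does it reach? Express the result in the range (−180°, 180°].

-56.105°

Start at -168.286°; shift −247.819° → -416.105°.
-416.105° lies outside (−180°, 180°]; add 360° → -56.105°.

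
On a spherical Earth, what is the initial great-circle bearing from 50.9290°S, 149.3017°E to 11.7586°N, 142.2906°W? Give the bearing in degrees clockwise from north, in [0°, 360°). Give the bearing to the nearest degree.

66°

Δλ = -142.2906 − 149.3017 = -291.5923°; wrapped into (−180°, 180°]: 68.4077°.
θ = atan2( sin Δλ · cos φ₂ , cos φ₁ · sin φ₂ − sin φ₁ · cos φ₂ · cos Δλ )
  = atan2(0.91031, 0.40815) = 65.850° → normalised to [0°, 360°): 65.850°.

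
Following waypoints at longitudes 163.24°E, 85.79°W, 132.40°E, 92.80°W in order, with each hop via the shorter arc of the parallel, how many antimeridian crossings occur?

Leg 1: +163.24° → -85.79°, shortest Δλ = 110.97° (east) — crosses 180°.
Leg 2: -85.79° → +132.40°, shortest Δλ = -141.81° (west) — crosses 180°.
Leg 3: +132.40° → -92.80°, shortest Δλ = 134.8° (east) — crosses 180°.
Total crossings: 3.

3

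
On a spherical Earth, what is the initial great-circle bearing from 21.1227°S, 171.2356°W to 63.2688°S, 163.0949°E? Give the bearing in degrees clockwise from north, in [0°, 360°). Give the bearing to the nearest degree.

Δλ = 163.0949 − -171.2356 = 334.3305°; wrapped into (−180°, 180°]: -25.6695°.
θ = atan2( sin Δλ · cos φ₂ , cos φ₁ · sin φ₂ − sin φ₁ · cos φ₂ · cos Δλ )
  = atan2(-0.19485, -0.68702) = -164.166° → normalised to [0°, 360°): 195.834°.

196°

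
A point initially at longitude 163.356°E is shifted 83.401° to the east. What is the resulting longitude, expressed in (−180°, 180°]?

Start at +163.356°; shift +83.401° → +246.757°.
+246.757° lies outside (−180°, 180°]; subtract 360° → -113.243°.

113.243°W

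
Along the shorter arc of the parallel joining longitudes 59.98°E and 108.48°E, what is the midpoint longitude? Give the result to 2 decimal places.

84.23°E

Signed shortest Δλ from +59.98° to +108.48° is +48.50°.
Midpoint longitude = +59.98° + (+48.50°)/2 = +59.98° + 24.25° = +84.23°.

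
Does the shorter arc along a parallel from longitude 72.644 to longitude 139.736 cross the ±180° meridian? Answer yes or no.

No

Signed shortest Δλ = ((139.736 − 72.644 + 180) mod 360) − 180 = 67.092°.
Going east by 67.092° from +72.644° reaches +139.736° without touching 180°.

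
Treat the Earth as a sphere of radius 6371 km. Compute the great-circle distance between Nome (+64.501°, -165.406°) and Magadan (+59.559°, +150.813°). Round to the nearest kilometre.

Δλ = 150.813 − -165.406 = 316.219°; wrapped into (−180°, 180°]: -43.781°.
Δφ = 59.559 − 64.501 = -4.942°.
a = sin²(Δφ/2) + cos φ₁ · cos φ₂ · sin²(Δλ/2) = 0.032177.
c = 2·atan2(√a, √(1−a)) = 0.36071 rad → d = 6371·c ≈ 2298.10 km.

2298 km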